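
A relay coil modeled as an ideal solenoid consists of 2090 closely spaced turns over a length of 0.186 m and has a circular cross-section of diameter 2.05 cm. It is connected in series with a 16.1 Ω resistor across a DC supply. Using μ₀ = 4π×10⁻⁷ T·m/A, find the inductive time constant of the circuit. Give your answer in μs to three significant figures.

A = π(d/2)² = π(1.025×10^-2 m)² = 3.301×10^-4 m².
L = μ₀N²A/ℓ = (4π×10⁻⁷)(2090)²(3.301×10^-4)/(0.186) = 9.741×10^-3 H.
τ = L/R = (9.741×10^-3)/(16.1) = 6.050×10^-4 s.

τ ≈ 605 μs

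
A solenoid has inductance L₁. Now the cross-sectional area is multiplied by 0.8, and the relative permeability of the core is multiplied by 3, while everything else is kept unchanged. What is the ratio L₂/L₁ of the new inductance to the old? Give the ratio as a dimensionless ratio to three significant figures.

L₂/L₁ = 2.40

For a solenoid, L ∝ μᵣN²A/ℓ.
L₂/L₁ = (0.8) × (3) = 2.40.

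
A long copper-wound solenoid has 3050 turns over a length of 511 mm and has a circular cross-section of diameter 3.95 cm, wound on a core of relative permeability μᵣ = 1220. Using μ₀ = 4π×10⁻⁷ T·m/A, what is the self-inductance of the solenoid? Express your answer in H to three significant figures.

L ≈ 34.2 H

A = π(d/2)² = π(1.975×10^-2 m)² = 1.225×10^-3 m².
For a long solenoid, L = μ₀μᵣN²A/ℓ.
L = (4π×10⁻⁷)(1220)(3050)²(1.225×10^-3)/(0.511 m) = 34.2 H.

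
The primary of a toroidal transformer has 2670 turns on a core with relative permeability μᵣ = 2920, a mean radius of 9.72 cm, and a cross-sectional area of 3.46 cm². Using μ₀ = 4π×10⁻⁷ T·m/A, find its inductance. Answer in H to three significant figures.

For a thin toroid, L = μ₀μᵣN²A/(2πR).
L = (4π×10⁻⁷)(2920)(2670)²(3.460×10^-4) / (2π×9.720×10^-2 m) = 14.82 H.

L ≈ 14.8 H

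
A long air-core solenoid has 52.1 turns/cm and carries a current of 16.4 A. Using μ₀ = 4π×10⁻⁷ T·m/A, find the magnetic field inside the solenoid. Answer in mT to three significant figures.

Inside a long solenoid, B = μ₀nI.
B = (4π×10⁻⁷)(5.210×10^3 m⁻¹)(16.4 A) = 0.1074 T.

B ≈ 107 mT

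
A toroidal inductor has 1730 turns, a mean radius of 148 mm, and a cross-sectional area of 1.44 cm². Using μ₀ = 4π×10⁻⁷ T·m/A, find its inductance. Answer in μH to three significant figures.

L ≈ 582 μH

For a thin toroid, L = μ₀N²A/(2πR).
L = (4π×10⁻⁷)(1730)²(1.440×10^-4) / (2π×0.148 m) = 5.824×10^-4 H.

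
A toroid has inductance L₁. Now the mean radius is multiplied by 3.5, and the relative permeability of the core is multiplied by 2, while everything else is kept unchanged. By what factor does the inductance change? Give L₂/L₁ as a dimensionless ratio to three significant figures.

For a toroid, L ∝ μᵣN²A/R.
L₂/L₁ = (3.5)^-1 × (2) = 0.571.

L₂/L₁ = 0.571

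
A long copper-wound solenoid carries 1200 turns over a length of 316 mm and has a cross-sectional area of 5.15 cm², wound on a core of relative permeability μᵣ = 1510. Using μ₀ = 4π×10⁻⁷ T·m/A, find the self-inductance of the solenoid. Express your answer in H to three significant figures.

A = 5.15 cm² = 5.150×10^-4 m².
For a long solenoid, L = μ₀μᵣN²A/ℓ.
L = (4π×10⁻⁷)(1510)(1200)²(5.150×10^-4)/(0.316 m) = 4.453 H.

L ≈ 4.45 H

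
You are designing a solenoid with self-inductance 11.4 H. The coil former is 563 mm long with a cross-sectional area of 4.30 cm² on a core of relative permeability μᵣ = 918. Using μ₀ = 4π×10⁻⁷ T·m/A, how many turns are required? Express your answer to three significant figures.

N ≈ 3600 turns

A = 4.30 cm² = 4.300×10^-4 m².
From L = μ₀μᵣN²A/ℓ, N = √(Lℓ / (μ₀μᵣA)).
N = √[(11.4)(0.563) / ((4π×10⁻⁷)(918)×4.300×10^-4)] = √(1.294×10^7) ≈ 3597.0.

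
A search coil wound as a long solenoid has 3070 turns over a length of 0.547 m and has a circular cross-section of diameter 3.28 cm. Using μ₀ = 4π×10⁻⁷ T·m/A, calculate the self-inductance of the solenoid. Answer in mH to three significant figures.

L ≈ 18.3 mH

A = π(d/2)² = π(1.640×10^-2 m)² = 8.450×10^-4 m².
For a long solenoid, L = μ₀N²A/ℓ.
L = (4π×10⁻⁷)(3070)²(8.450×10^-4)/(0.547 m) = 1.830×10^-2 H.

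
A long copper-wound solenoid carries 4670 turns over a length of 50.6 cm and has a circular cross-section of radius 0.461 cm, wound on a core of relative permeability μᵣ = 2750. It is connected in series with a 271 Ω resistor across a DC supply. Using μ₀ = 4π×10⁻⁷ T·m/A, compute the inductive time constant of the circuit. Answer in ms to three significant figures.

A = πr² = π(4.610×10^-3 m)² = 6.677×10^-5 m².
L = μ₀μᵣN²A/ℓ = (4π×10⁻⁷)(2750)(4670)²(6.677×10^-5)/(0.506) = 9.944 H.
τ = L/R = (9.944)/(271) = 3.670×10^-2 s.

τ ≈ 36.7 ms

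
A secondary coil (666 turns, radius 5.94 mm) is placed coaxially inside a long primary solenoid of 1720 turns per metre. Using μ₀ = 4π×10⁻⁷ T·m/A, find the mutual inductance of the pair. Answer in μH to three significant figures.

The outer solenoid produces a uniform field B₁ = μ₀n₁I₁ across the inner coil,
so the flux linkage is N₂Φ = N₂B₁A₂ = μ₀n₁N₂A₂·I₁, giving M = μ₀n₁N₂A₂.
A₂ = πr² = π(5.940×10^-3 m)² = 1.108×10^-4 m².
M = (4π×10⁻⁷)(1720)(666)(1.108×10^-4) = 1.596×10^-4 H.

M ≈ 160 μH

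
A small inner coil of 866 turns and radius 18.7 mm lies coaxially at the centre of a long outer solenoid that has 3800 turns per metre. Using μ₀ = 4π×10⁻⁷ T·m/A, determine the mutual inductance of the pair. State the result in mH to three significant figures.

The outer solenoid produces a uniform field B₁ = μ₀n₁I₁ across the inner coil,
so the flux linkage is N₂Φ = N₂B₁A₂ = μ₀n₁N₂A₂·I₁, giving M = μ₀n₁N₂A₂.
A₂ = πr² = π(1.870×10^-2 m)² = 1.099×10^-3 m².
M = (4π×10⁻⁷)(3800)(866)(1.099×10^-3) = 4.543×10^-3 H.

M ≈ 4.54 mH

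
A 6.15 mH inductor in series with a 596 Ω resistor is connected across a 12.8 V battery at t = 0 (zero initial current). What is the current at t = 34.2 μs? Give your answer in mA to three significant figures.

τ = L/R = 6.150×10^-3/596 = 1.032×10^-5 s; final current I_∞ = ε/R = 12.8/596 = 2.148×10^-2 A.
I(t) = I_∞(1 − e^(−t/τ)) with t/τ = 3.314.
I = (2.148×10^-2)(1 − e^(−3.314)) = 2.070×10^-2 A.

I ≈ 20.7 mA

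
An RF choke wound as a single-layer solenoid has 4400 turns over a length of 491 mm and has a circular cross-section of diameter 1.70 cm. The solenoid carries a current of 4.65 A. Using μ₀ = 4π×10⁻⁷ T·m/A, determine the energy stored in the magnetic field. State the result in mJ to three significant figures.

A = π(d/2)² = π(8.500×10^-3 m)² = 2.270×10^-4 m².
L = μ₀N²A/ℓ = (4π×10⁻⁷)(4400)²(2.270×10^-4)/(0.491) = 1.1247×10^-2 H.
U = ½LI² = ½(1.1247×10^-2)(4.65)² = 0.1216 J.

U ≈ 122 mJ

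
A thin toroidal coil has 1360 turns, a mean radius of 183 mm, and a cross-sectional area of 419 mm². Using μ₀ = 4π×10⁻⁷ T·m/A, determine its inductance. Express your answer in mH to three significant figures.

L ≈ 0.847 mH

For a thin toroid, L = μ₀N²A/(2πR).
L = (4π×10⁻⁷)(1360)²(4.190×10^-4) / (2π×0.183 m) = 8.470×10^-4 H.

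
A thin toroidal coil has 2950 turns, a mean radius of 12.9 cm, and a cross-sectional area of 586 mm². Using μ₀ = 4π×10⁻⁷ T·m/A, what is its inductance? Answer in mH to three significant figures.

For a thin toroid, L = μ₀N²A/(2πR).
L = (4π×10⁻⁷)(2950)²(5.860×10^-4) / (2π×0.129 m) = 7.906×10^-3 H.

L ≈ 7.91 mH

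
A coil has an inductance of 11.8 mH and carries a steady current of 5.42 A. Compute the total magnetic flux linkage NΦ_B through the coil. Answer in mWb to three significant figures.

NΦ_B ≈ 64.0 mWb

From L = NΦ_B/I, the flux linkage is NΦ_B = LI.
NΦ_B = (1.180×10^-2 H)(5.42 A) = 6.396×10^-2 Wb.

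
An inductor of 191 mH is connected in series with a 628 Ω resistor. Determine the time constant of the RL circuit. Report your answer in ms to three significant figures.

τ = L/R = (0.191 H)/(628 Ω) = 3.041×10^-4 s.

τ ≈ 0.304 ms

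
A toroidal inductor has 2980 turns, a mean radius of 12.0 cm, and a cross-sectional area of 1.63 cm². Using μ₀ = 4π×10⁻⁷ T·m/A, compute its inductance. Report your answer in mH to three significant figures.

L ≈ 2.41 mH

For a thin toroid, L = μ₀N²A/(2πR).
L = (4π×10⁻⁷)(2980)²(1.630×10^-4) / (2π×0.12 m) = 2.413×10^-3 H.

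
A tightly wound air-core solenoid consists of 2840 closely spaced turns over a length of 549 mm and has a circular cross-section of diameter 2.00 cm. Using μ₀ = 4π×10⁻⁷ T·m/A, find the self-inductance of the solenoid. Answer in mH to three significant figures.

A = π(d/2)² = π(1.000×10^-2 m)² = 3.142×10^-4 m².
For a long solenoid, L = μ₀N²A/ℓ.
L = (4π×10⁻⁷)(2840)²(3.142×10^-4)/(0.549 m) = 5.800×10^-3 H.

L ≈ 5.80 mH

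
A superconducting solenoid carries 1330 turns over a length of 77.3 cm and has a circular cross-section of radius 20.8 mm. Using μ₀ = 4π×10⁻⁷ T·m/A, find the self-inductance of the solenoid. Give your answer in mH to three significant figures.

A = πr² = π(2.080×10^-2 m)² = 1.359×10^-3 m².
For a long solenoid, L = μ₀N²A/ℓ.
L = (4π×10⁻⁷)(1330)²(1.359×10^-3)/(0.773 m) = 3.909×10^-3 H.

L ≈ 3.91 mH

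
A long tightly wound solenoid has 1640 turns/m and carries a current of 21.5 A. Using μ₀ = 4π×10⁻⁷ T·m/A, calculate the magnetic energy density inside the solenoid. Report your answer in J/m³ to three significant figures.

u ≈ 781 J/m³

B = μ₀nI = (4π×10⁻⁷)(1.640×10^3)(21.5) = 4.431×10^-2 T.
u = B²/(2μ₀) = (4.431×10^-2)²/(2×4π×10⁻⁷) = 781.2 J/m³.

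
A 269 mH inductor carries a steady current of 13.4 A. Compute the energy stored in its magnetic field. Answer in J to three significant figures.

Stored magnetic energy: U = ½LI².
U = ½(0.269 H)(13.4 A)² = 24.15 J.

U ≈ 24.2 J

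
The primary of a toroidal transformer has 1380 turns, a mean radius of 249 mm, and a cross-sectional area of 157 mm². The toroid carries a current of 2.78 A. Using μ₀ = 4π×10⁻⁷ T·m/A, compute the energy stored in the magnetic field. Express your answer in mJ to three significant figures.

U ≈ 0.928 mJ

L = μ₀N²A/(2πR) = (4π×10⁻⁷)(1380)²(1.570×10^-4)/(2π×0.249) = 2.402×10^-4 H.
U = ½LI² = ½(2.402×10^-4)(2.78)² = 9.280×10^-4 J.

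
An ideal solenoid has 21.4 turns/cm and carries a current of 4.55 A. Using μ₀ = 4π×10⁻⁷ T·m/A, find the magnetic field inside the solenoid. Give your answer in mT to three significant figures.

Inside a long solenoid, B = μ₀nI.
B = (4π×10⁻⁷)(2.140×10^3 m⁻¹)(4.55 A) = 1.224×10^-2 T.

B ≈ 12.2 mT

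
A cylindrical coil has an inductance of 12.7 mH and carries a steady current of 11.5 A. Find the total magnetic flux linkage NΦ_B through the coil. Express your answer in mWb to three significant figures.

NΦ_B ≈ 146 mWb

From L = NΦ_B/I, the flux linkage is NΦ_B = LI.
NΦ_B = (1.270×10^-2 H)(11.5 A) = 0.146 Wb.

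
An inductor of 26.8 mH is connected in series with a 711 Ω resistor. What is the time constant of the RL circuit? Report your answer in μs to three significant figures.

τ = L/R = (2.680×10^-2 H)/(711 Ω) = 3.769×10^-5 s.

τ ≈ 37.7 μs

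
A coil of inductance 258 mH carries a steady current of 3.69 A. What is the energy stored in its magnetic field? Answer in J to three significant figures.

U ≈ 1.76 J

Stored magnetic energy: U = ½LI².
U = ½(0.258 H)(3.69 A)² = 1.756 J.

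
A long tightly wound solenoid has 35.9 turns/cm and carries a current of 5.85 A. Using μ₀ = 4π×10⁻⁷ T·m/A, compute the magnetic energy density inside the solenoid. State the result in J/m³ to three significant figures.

B = μ₀nI = (4π×10⁻⁷)(3.590×10^3)(5.85) = 2.639×10^-2 T.
u = B²/(2μ₀) = (2.639×10^-2)²/(2×4π×10⁻⁷) = 277.1 J/m³.

u ≈ 277 J/m³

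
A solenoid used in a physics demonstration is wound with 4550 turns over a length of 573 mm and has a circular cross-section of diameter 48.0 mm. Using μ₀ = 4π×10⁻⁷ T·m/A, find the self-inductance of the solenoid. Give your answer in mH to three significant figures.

A = π(d/2)² = π(2.400×10^-2 m)² = 1.810×10^-3 m².
For a long solenoid, L = μ₀N²A/ℓ.
L = (4π×10⁻⁷)(4550)²(1.810×10^-3)/(0.573 m) = 8.216×10^-2 H.

L ≈ 82.2 mH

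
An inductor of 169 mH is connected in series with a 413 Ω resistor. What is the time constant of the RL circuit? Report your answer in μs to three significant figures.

τ = L/R = (0.169 H)/(413 Ω) = 4.092×10^-4 s.

τ ≈ 409 μs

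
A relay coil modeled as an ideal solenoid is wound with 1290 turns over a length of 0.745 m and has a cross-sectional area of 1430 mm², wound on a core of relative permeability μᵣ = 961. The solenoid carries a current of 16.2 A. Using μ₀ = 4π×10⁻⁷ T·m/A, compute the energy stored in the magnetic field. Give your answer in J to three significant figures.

U ≈ 506 J

A = 1430 mm² = 1.430×10^-3 m².
L = μ₀μᵣN²A/ℓ = (4π×10⁻⁷)(961)(1290)²(1.430×10^-3)/(0.745) = 3.857 H.
U = ½LI² = ½(3.857)(16.2)² = 506.2 J.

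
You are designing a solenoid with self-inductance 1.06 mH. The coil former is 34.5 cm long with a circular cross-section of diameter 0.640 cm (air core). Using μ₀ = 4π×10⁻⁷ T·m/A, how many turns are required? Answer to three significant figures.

N ≈ 3010 turns

A = π(d/2)² = π(3.200×10^-3 m)² = 3.217×10^-5 m².
From L = μ₀N²A/ℓ, N = √(Lℓ / (μ₀A)).
N = √[(1.060×10^-3)(0.345) / ((4π×10⁻⁷)×3.217×10^-5)] = √(9.046×10^6) ≈ 3007.7.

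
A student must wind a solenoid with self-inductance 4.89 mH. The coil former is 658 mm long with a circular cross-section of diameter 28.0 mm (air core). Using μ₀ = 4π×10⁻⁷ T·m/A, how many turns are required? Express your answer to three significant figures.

N ≈ 2040 turns

A = π(d/2)² = π(1.400×10^-2 m)² = 6.158×10^-4 m².
From L = μ₀N²A/ℓ, N = √(Lℓ / (μ₀A)).
N = √[(4.890×10^-3)(0.658) / ((4π×10⁻⁷)×6.158×10^-4)] = √(4.158×10^6) ≈ 2039.2.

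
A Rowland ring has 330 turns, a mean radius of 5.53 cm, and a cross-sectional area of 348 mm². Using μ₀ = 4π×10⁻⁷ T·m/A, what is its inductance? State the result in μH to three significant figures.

For a thin toroid, L = μ₀N²A/(2πR).
L = (4π×10⁻⁷)(330)²(3.480×10^-4) / (2π×5.530×10^-2 m) = 1.371×10^-4 H.

L ≈ 137 μH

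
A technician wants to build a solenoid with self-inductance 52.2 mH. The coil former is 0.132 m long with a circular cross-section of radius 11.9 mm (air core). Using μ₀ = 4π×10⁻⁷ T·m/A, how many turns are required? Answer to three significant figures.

N ≈ 3510 turns

A = πr² = π(1.190×10^-2 m)² = 4.449×10^-4 m².
From L = μ₀N²A/ℓ, N = √(Lℓ / (μ₀A)).
N = √[(5.220×10^-2)(0.132) / ((4π×10⁻⁷)×4.449×10^-4)] = √(1.233×10^7) ≈ 3510.7.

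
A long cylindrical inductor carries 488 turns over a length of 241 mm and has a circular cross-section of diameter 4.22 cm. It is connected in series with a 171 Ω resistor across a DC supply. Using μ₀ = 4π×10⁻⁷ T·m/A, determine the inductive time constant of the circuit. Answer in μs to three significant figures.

τ ≈ 10.2 μs

A = π(d/2)² = π(2.110×10^-2 m)² = 1.399×10^-3 m².
L = μ₀N²A/ℓ = (4π×10⁻⁷)(488)²(1.399×10^-3)/(0.241) = 1.737×10^-3 H.
τ = L/R = (1.737×10^-3)/(171) = 1.016×10^-5 s.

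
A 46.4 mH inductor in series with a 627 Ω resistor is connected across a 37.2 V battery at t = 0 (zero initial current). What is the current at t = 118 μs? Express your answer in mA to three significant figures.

τ = L/R = 4.640×10^-2/627 = 7.400×10^-5 s; final current I_∞ = ε/R = 37.2/627 = 5.933×10^-2 A.
I(t) = I_∞(1 − e^(−t/τ)) with t/τ = 1.595.
I = (5.933×10^-2)(1 − e^(−1.595)) = 4.729×10^-2 A.

I ≈ 47.3 mA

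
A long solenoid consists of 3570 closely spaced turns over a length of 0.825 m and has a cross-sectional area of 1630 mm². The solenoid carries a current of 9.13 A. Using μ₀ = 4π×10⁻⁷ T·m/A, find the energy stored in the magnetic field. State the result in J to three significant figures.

A = 1630 mm² = 1.630×10^-3 m².
L = μ₀N²A/ℓ = (4π×10⁻⁷)(3570)²(1.630×10^-3)/(0.825) = 3.164×10^-2 H.
U = ½LI² = ½(3.164×10^-2)(9.13)² = 1.319 J.

U ≈ 1.32 J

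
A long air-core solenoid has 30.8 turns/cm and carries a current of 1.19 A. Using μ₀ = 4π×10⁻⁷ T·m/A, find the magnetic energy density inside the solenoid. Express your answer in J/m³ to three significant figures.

u ≈ 8.44 J/m³

B = μ₀nI = (4π×10⁻⁷)(3.080×10^3)(1.19) = 4.606×10^-3 T.
u = B²/(2μ₀) = (4.606×10^-3)²/(2×4π×10⁻⁷) = 8.441 J/m³.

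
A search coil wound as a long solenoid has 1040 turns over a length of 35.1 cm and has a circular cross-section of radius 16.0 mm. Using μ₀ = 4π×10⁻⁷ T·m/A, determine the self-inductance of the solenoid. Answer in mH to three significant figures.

L ≈ 3.11 mH

A = πr² = π(1.600×10^-2 m)² = 8.042×10^-4 m².
For a long solenoid, L = μ₀N²A/ℓ.
L = (4π×10⁻⁷)(1040)²(8.042×10^-4)/(0.351 m) = 3.114×10^-3 H.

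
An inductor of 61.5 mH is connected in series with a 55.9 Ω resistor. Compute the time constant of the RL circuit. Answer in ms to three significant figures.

τ ≈ 1.10 ms

τ = L/R = (6.150×10^-2 H)/(55.9 Ω) = 1.100×10^-3 s.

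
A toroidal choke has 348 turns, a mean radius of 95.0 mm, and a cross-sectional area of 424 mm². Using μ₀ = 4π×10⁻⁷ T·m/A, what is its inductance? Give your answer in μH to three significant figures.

L ≈ 108 μH

For a thin toroid, L = μ₀N²A/(2πR).
L = (4π×10⁻⁷)(348)²(4.240×10^-4) / (2π×9.500×10^-2 m) = 1.081×10^-4 H.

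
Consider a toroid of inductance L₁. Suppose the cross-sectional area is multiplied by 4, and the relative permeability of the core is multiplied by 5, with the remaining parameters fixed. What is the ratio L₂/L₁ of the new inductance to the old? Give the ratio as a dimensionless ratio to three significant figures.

For a toroid, L ∝ μᵣN²A/R.
L₂/L₁ = (4) × (5) = 20.0.

L₂/L₁ = 20.0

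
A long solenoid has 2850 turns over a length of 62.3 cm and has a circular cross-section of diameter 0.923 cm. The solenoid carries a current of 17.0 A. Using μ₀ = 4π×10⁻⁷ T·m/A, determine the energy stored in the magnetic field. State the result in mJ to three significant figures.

A = π(d/2)² = π(4.615×10^-3 m)² = 6.691×10^-5 m².
L = μ₀N²A/ℓ = (4π×10⁻⁷)(2850)²(6.691×10^-5)/(0.623) = 1.096×10^-3 H.
U = ½LI² = ½(1.096×10^-3)(17.0)² = 0.1584 J.

U ≈ 158 mJ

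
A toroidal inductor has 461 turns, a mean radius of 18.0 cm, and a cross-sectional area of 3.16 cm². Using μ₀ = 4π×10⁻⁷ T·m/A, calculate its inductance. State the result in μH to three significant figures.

L ≈ 74.6 μH

For a thin toroid, L = μ₀N²A/(2πR).
L = (4π×10⁻⁷)(461)²(3.160×10^-4) / (2π×0.18 m) = 7.462×10^-5 H.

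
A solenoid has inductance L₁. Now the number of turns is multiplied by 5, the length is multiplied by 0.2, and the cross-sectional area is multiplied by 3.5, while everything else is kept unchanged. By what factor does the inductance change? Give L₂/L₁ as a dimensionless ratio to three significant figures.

L₂/L₁ = 438

For a solenoid, L ∝ μᵣN²A/ℓ.
L₂/L₁ = (5)^2 × (0.2)^-1 × (3.5) = 438.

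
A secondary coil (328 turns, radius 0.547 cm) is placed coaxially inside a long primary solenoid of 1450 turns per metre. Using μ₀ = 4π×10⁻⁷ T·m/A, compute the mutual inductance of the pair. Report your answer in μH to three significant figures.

M ≈ 56.2 μH

The outer solenoid produces a uniform field B₁ = μ₀n₁I₁ across the inner coil,
so the flux linkage is N₂Φ = N₂B₁A₂ = μ₀n₁N₂A₂·I₁, giving M = μ₀n₁N₂A₂.
A₂ = πr² = π(5.470×10^-3 m)² = 9.400×10^-5 m².
M = (4π×10⁻⁷)(1450)(328)(9.400×10^-5) = 5.618×10^-5 H.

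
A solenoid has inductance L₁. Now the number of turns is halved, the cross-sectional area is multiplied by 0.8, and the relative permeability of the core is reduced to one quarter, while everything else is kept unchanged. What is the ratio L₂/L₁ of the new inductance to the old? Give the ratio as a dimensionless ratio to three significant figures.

For a solenoid, L ∝ μᵣN²A/ℓ.
L₂/L₁ = (0.5)^2 × (0.8) × (0.25) = 0.0500.

L₂/L₁ = 0.0500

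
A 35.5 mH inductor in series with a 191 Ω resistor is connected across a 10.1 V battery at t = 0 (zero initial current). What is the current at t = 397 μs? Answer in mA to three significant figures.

τ = L/R = 3.550×10^-2/191 = 1.859×10^-4 s; final current I_∞ = ε/R = 10.1/191 = 5.288×10^-2 A.
I(t) = I_∞(1 − e^(−t/τ)) with t/τ = 2.136.
I = (5.288×10^-2)(1 − e^(−2.136)) = 4.663×10^-2 A.

I ≈ 46.6 mA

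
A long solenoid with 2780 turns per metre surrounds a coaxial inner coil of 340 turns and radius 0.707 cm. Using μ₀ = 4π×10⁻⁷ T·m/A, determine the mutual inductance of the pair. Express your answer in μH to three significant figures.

The outer solenoid produces a uniform field B₁ = μ₀n₁I₁ across the inner coil,
so the flux linkage is N₂Φ = N₂B₁A₂ = μ₀n₁N₂A₂·I₁, giving M = μ₀n₁N₂A₂.
A₂ = πr² = π(7.070×10^-3 m)² = 1.570×10^-4 m².
M = (4π×10⁻⁷)(2780)(340)(1.570×10^-4) = 1.865×10^-4 H.

M ≈ 187 μH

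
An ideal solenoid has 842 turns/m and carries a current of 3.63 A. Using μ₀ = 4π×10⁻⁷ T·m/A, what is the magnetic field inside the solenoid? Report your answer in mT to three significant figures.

B ≈ 3.84 mT

Inside a long solenoid, B = μ₀nI.
B = (4π×10⁻⁷)(842 m⁻¹)(3.63 A) = 3.841×10^-3 T.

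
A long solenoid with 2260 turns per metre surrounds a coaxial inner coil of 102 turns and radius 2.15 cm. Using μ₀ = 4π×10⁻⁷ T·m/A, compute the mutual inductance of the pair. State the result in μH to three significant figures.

The outer solenoid produces a uniform field B₁ = μ₀n₁I₁ across the inner coil,
so the flux linkage is N₂Φ = N₂B₁A₂ = μ₀n₁N₂A₂·I₁, giving M = μ₀n₁N₂A₂.
A₂ = πr² = π(2.150×10^-2 m)² = 1.452×10^-3 m².
M = (4π×10⁻⁷)(2260)(102)(1.452×10^-3) = 4.207×10^-4 H.

M ≈ 421 μH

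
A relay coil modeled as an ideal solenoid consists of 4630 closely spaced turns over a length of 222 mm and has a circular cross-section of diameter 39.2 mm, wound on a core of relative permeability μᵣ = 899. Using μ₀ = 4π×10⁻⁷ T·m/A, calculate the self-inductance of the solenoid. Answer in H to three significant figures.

L ≈ 132 H

A = π(d/2)² = π(1.960×10^-2 m)² = 1.207×10^-3 m².
For a long solenoid, L = μ₀μᵣN²A/ℓ.
L = (4π×10⁻⁷)(899)(4630)²(1.207×10^-3)/(0.222 m) = 131.7 H.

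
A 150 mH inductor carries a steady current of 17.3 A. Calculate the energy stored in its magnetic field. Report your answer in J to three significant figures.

U ≈ 22.4 J

Stored magnetic energy: U = ½LI².
U = ½(0.15 H)(17.3 A)² = 22.447 J.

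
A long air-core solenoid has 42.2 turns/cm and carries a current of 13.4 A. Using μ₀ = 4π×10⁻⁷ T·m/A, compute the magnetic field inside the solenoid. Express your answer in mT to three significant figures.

Inside a long solenoid, B = μ₀nI.
B = (4π×10⁻⁷)(4.220×10^3 m⁻¹)(13.4 A) = 7.106×10^-2 T.

B ≈ 71.1 mT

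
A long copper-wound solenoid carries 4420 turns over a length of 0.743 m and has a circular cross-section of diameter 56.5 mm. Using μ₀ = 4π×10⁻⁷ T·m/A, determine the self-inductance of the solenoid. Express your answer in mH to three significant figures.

L ≈ 82.8 mH

A = π(d/2)² = π(2.825×10^-2 m)² = 2.507×10^-3 m².
For a long solenoid, L = μ₀N²A/ℓ.
L = (4π×10⁻⁷)(4420)²(2.507×10^-3)/(0.743 m) = 8.284×10^-2 H.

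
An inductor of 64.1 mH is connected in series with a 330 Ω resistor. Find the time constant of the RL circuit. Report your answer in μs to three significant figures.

τ = L/R = (6.410×10^-2 H)/(330 Ω) = 1.942×10^-4 s.

τ ≈ 194 μs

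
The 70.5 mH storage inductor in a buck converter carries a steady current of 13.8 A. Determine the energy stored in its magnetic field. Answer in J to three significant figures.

U ≈ 6.71 J

Stored magnetic energy: U = ½LI².
U = ½(7.050×10^-2 H)(13.8 A)² = 6.713 J.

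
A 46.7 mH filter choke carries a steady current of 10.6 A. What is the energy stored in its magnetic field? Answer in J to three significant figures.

Stored magnetic energy: U = ½LI².
U = ½(4.670×10^-2 H)(10.6 A)² = 2.624 J.

U ≈ 2.62 J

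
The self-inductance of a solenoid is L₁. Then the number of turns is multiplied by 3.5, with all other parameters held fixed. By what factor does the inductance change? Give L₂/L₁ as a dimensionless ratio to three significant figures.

L₂/L₁ = 12.3

For a solenoid, L ∝ μᵣN²A/ℓ.
L₂/L₁ = (3.5)^2 = 12.3.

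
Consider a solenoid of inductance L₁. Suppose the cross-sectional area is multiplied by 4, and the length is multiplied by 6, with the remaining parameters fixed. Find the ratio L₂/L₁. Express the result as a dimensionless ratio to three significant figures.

For a solenoid, L ∝ μᵣN²A/ℓ.
L₂/L₁ = (4) × (6)^-1 = 0.667.

L₂/L₁ = 0.667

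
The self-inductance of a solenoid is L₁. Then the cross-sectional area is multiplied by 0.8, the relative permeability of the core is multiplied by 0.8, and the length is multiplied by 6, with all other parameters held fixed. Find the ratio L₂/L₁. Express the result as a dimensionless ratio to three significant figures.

For a solenoid, L ∝ μᵣN²A/ℓ.
L₂/L₁ = (0.8) × (0.8) × (6)^-1 = 0.107.

L₂/L₁ = 0.107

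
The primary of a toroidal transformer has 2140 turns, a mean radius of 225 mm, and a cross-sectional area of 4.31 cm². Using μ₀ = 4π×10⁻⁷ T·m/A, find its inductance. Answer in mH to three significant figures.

For a thin toroid, L = μ₀N²A/(2πR).
L = (4π×10⁻⁷)(2140)²(4.310×10^-4) / (2π×0.225 m) = 1.754×10^-3 H.

L ≈ 1.75 mH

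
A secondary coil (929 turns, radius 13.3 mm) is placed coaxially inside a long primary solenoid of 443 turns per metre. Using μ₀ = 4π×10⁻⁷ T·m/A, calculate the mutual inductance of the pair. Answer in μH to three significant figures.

M ≈ 287 μH

The outer solenoid produces a uniform field B₁ = μ₀n₁I₁ across the inner coil,
so the flux linkage is N₂Φ = N₂B₁A₂ = μ₀n₁N₂A₂·I₁, giving M = μ₀n₁N₂A₂.
A₂ = πr² = π(1.330×10^-2 m)² = 5.557×10^-4 m².
M = (4π×10⁻⁷)(443)(929)(5.557×10^-4) = 2.874×10^-4 H.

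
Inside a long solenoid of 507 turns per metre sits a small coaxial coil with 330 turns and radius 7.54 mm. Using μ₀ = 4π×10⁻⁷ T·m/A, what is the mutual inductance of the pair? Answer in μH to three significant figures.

The outer solenoid produces a uniform field B₁ = μ₀n₁I₁ across the inner coil,
so the flux linkage is N₂Φ = N₂B₁A₂ = μ₀n₁N₂A₂·I₁, giving M = μ₀n₁N₂A₂.
A₂ = πr² = π(7.540×10^-3 m)² = 1.786×10^-4 m².
M = (4π×10⁻⁷)(507)(330)(1.786×10^-4) = 3.755×10^-5 H.

M ≈ 37.6 μH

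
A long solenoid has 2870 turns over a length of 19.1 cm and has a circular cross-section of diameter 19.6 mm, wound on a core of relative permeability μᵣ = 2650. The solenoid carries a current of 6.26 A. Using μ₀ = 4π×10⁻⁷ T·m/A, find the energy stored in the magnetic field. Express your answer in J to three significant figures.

A = π(d/2)² = π(9.800×10^-3 m)² = 3.017×10^-4 m².
L = μ₀μᵣN²A/ℓ = (4π×10⁻⁷)(2650)(2870)²(3.017×10^-4)/(0.191) = 43.33 H.
U = ½LI² = ½(43.33)(6.26)² = 849 J.

U ≈ 849 J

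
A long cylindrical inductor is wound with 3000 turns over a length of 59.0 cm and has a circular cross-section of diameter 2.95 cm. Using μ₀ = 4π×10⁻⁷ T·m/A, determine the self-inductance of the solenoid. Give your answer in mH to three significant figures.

A = π(d/2)² = π(1.475×10^-2 m)² = 6.8349×10^-4 m².
For a long solenoid, L = μ₀N²A/ℓ.
L = (4π×10⁻⁷)(3000)²(6.8349×10^-4)/(0.59 m) = 1.310×10^-2 H.

L ≈ 13.1 mH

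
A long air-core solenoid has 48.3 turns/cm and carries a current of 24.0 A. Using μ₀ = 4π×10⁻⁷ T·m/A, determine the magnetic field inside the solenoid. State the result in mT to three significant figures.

B ≈ 146 mT

Inside a long solenoid, B = μ₀nI.
B = (4π×10⁻⁷)(4.830×10^3 m⁻¹)(24.0 A) = 0.1457 T.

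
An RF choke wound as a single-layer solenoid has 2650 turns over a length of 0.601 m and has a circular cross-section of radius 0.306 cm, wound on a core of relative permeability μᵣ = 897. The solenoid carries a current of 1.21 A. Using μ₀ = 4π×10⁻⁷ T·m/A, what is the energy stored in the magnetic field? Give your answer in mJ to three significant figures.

U ≈ 284 mJ

A = πr² = π(3.060×10^-3 m)² = 2.942×10^-5 m².
L = μ₀μᵣN²A/ℓ = (4π×10⁻⁷)(897)(2650)²(2.942×10^-5)/(0.601) = 0.3874 H.
U = ½LI² = ½(0.3874)(1.21)² = 0.2836 J.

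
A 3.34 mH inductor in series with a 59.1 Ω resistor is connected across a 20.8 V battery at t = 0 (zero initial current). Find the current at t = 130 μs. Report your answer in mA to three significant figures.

τ = L/R = 3.340×10^-3/59.1 = 5.651×10^-5 s; final current I_∞ = ε/R = 20.8/59.1 = 0.3519 A.
I(t) = I_∞(1 − e^(−t/τ)) with t/τ = 2.300.
I = (0.3519)(1 − e^(−2.300)) = 0.3167 A.

I ≈ 317 mA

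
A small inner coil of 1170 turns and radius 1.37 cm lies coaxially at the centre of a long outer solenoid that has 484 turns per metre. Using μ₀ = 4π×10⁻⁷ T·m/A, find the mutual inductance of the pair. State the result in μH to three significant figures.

The outer solenoid produces a uniform field B₁ = μ₀n₁I₁ across the inner coil,
so the flux linkage is N₂Φ = N₂B₁A₂ = μ₀n₁N₂A₂·I₁, giving M = μ₀n₁N₂A₂.
A₂ = πr² = π(1.370×10^-2 m)² = 5.896×10^-4 m².
M = (4π×10⁻⁷)(484)(1170)(5.896×10^-4) = 4.196×10^-4 H.

M ≈ 420 μH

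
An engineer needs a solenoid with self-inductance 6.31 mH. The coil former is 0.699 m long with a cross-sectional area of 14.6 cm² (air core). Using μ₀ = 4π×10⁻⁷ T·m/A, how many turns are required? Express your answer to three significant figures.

N ≈ 1550 turns

A = 14.6 cm² = 1.460×10^-3 m².
From L = μ₀N²A/ℓ, N = √(Lℓ / (μ₀A)).
N = √[(6.310×10^-3)(0.699) / ((4π×10⁻⁷)×1.460×10^-3)] = √(2.404×10^6) ≈ 1550.5.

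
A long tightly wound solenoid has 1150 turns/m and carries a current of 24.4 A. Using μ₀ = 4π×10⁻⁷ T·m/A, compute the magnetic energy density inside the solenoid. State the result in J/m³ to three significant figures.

B = μ₀nI = (4π×10⁻⁷)(1.150×10^3)(24.4) = 3.526×10^-2 T.
u = B²/(2μ₀) = (3.526×10^-2)²/(2×4π×10⁻⁷) = 494.7 J/m³.

u ≈ 495 J/m³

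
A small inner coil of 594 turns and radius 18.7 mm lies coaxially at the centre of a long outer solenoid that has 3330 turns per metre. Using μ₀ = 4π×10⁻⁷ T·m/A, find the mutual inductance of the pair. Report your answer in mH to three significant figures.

M ≈ 2.73 mH

The outer solenoid produces a uniform field B₁ = μ₀n₁I₁ across the inner coil,
so the flux linkage is N₂Φ = N₂B₁A₂ = μ₀n₁N₂A₂·I₁, giving M = μ₀n₁N₂A₂.
A₂ = πr² = π(1.870×10^-2 m)² = 1.099×10^-3 m².
M = (4π×10⁻⁷)(3330)(594)(1.099×10^-3) = 2.731×10^-3 H.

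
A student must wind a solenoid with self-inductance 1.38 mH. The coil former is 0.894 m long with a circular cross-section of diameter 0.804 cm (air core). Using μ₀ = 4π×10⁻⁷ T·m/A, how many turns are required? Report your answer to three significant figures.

N ≈ 4400 turns

A = π(d/2)² = π(4.020×10^-3 m)² = 5.077×10^-5 m².
From L = μ₀N²A/ℓ, N = √(Lℓ / (μ₀A)).
N = √[(1.380×10^-3)(0.894) / ((4π×10⁻⁷)×5.077×10^-5)] = √(1.934×10^7) ≈ 4397.5.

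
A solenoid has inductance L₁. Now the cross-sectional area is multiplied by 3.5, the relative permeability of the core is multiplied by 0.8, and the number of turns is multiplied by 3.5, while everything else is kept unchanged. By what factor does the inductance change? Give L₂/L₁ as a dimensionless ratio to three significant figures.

L₂/L₁ = 34.3

For a solenoid, L ∝ μᵣN²A/ℓ.
L₂/L₁ = (3.5) × (0.8) × (3.5)^2 = 34.3.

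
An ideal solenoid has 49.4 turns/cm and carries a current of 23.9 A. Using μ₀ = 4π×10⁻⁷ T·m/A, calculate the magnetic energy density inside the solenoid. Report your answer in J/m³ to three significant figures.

B = μ₀nI = (4π×10⁻⁷)(4.940×10^3)(23.9) = 0.1484 T.
u = B²/(2μ₀) = (0.1484)²/(2×4π×10⁻⁷) = 8.758×10^3 J/m³.

u ≈ 8760 J/m³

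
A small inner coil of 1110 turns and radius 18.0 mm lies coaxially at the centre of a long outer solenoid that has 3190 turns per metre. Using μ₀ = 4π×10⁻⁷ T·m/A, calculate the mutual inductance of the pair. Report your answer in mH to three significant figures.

The outer solenoid produces a uniform field B₁ = μ₀n₁I₁ across the inner coil,
so the flux linkage is N₂Φ = N₂B₁A₂ = μ₀n₁N₂A₂·I₁, giving M = μ₀n₁N₂A₂.
A₂ = πr² = π(1.800×10^-2 m)² = 1.018×10^-3 m².
M = (4π×10⁻⁷)(3190)(1110)(1.018×10^-3) = 4.529×10^-3 H.

M ≈ 4.53 mH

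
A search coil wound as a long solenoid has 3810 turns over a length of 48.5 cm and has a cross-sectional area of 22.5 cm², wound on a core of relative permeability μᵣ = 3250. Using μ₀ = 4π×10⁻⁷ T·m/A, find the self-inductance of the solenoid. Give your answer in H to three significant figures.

L ≈ 275 H

A = 22.5 cm² = 2.250×10^-3 m².
For a long solenoid, L = μ₀μᵣN²A/ℓ.
L = (4π×10⁻⁷)(3250)(3810)²(2.250×10^-3)/(0.485 m) = 275 H.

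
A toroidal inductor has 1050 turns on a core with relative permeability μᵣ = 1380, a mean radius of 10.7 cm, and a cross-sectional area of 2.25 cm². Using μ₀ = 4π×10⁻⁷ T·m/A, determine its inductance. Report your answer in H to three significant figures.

For a thin toroid, L = μ₀μᵣN²A/(2πR).
L = (4π×10⁻⁷)(1380)(1050)²(2.250×10^-4) / (2π×0.107 m) = 0.6399 H.

L ≈ 0.640 H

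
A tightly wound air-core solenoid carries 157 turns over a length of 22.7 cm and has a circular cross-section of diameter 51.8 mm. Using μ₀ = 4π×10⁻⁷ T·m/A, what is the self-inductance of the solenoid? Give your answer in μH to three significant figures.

L ≈ 288 μH

A = π(d/2)² = π(2.590×10^-2 m)² = 2.107×10^-3 m².
For a long solenoid, L = μ₀N²A/ℓ.
L = (4π×10⁻⁷)(157)²(2.107×10^-3)/(0.227 m) = 2.876×10^-4 H.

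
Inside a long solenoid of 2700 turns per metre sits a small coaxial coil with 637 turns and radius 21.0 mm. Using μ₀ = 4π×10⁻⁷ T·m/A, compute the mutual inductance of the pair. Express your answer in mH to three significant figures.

M ≈ 2.99 mH

The outer solenoid produces a uniform field B₁ = μ₀n₁I₁ across the inner coil,
so the flux linkage is N₂Φ = N₂B₁A₂ = μ₀n₁N₂A₂·I₁, giving M = μ₀n₁N₂A₂.
A₂ = πr² = π(2.100×10^-2 m)² = 1.385×10^-3 m².
M = (4π×10⁻⁷)(2700)(637)(1.385×10^-3) = 2.994×10^-3 H.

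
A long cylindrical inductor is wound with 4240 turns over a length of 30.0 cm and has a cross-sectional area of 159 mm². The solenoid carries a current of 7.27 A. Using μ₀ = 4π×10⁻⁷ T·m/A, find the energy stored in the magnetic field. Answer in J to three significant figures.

A = 159 mm² = 1.590×10^-4 m².
L = μ₀N²A/ℓ = (4π×10⁻⁷)(4240)²(1.590×10^-4)/(0.3) = 1.197×10^-2 H.
U = ½LI² = ½(1.197×10^-2)(7.27)² = 0.3164 J.

U ≈ 0.316 J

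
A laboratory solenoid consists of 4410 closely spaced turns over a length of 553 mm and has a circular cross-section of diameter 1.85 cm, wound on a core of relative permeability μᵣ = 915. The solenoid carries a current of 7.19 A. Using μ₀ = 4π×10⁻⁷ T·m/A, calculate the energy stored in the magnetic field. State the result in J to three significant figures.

A = π(d/2)² = π(9.250×10^-3 m)² = 2.688×10^-4 m².
L = μ₀μᵣN²A/ℓ = (4π×10⁻⁷)(915)(4410)²(2.688×10^-4)/(0.553) = 10.87 H.
U = ½LI² = ½(10.87)(7.19)² = 281 J.

U ≈ 281 J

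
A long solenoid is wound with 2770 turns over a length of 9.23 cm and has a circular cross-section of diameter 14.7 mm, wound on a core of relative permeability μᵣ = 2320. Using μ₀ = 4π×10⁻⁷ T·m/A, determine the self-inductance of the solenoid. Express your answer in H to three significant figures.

A = π(d/2)² = π(7.350×10^-3 m)² = 1.697×10^-4 m².
For a long solenoid, L = μ₀μᵣN²A/ℓ.
L = (4π×10⁻⁷)(2320)(2770)²(1.697×10^-4)/(9.230×10^-2 m) = 41.13 H.

L ≈ 41.1 H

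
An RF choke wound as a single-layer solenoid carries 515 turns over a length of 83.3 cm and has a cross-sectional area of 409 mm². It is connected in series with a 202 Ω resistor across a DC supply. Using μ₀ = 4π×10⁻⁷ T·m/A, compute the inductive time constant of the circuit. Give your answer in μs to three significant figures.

A = 409 mm² = 4.090×10^-4 m².
L = μ₀N²A/ℓ = (4π×10⁻⁷)(515)²(4.090×10^-4)/(0.833) = 1.636×10^-4 H.
τ = L/R = (1.636×10^-4)/(202) = 8.101×10^-7 s.

τ ≈ 0.810 μs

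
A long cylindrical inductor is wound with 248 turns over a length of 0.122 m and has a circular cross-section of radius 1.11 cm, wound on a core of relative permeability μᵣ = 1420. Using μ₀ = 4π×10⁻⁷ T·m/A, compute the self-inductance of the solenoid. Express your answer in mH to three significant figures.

A = πr² = π(1.110×10^-2 m)² = 3.871×10^-4 m².
For a long solenoid, L = μ₀μᵣN²A/ℓ.
L = (4π×10⁻⁷)(1420)(248)²(3.871×10^-4)/(0.122 m) = 0.3482 H.

L ≈ 348 mH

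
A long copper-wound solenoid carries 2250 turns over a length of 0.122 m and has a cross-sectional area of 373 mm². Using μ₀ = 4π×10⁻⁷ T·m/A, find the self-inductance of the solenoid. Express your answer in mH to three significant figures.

A = 373 mm² = 3.730×10^-4 m².
For a long solenoid, L = μ₀N²A/ℓ.
L = (4π×10⁻⁷)(2250)²(3.730×10^-4)/(0.122 m) = 1.945×10^-2 H.

L ≈ 19.5 mH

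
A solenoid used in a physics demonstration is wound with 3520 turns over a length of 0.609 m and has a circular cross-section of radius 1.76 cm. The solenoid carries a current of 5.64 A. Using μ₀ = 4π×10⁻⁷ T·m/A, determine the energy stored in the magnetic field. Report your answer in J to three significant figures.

U ≈ 0.396 J

A = πr² = π(1.760×10^-2 m)² = 9.731×10^-4 m².
L = μ₀N²A/ℓ = (4π×10⁻⁷)(3520)²(9.731×10^-4)/(0.609) = 2.488×10^-2 H.
U = ½LI² = ½(2.488×10^-2)(5.64)² = 0.3957 J.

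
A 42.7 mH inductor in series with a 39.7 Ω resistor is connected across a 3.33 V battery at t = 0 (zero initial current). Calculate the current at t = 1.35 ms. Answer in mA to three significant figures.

τ = L/R = 4.270×10^-2/39.7 = 1.076×10^-3 s; final current I_∞ = ε/R = 3.33/39.7 = 8.388×10^-2 A.
I(t) = I_∞(1 − e^(−t/τ)) with t/τ = 1.255.
I = (8.388×10^-2)(1 − e^(−1.255)) = 5.997×10^-2 A.

I ≈ 60.0 mA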